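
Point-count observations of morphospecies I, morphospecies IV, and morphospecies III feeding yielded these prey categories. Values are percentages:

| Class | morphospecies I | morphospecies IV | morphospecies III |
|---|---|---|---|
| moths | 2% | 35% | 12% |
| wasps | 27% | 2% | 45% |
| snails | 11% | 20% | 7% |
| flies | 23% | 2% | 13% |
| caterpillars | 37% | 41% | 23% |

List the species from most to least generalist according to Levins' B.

morphospecies I > morphospecies III > morphospecies IV

Convert percentages to proportions (divide by 100).
Σp_Iᵢ² = 0.02² + 0.27² + 0.11² + 0.23² + 0.37² = 0.0004 + 0.0729 + 0.0121 + 0.0529 + 0.1369 = 0.2752
B_I = 1 / 0.2752 = 3.6337
Σp_IVᵢ² = 0.35² + 0.02² + 0.20² + 0.02² + 0.41² = 0.1225 + 0.0004 + 0.0400 + 0.0004 + 0.1681 = 0.3314
B_IV = 1 / 0.3314 = 3.0175
Σp_IIIᵢ² = 0.12² + 0.45² + 0.07² + 0.13² + 0.23² = 0.0144 + 0.2025 + 0.0049 + 0.0169 + 0.0529 = 0.2916
B_III = 1 / 0.2916 = 3.4294
Ranking by B (broadest → narrowest): morphospecies I (3.63) > morphospecies III (3.43) > morphospecies IV (3.02)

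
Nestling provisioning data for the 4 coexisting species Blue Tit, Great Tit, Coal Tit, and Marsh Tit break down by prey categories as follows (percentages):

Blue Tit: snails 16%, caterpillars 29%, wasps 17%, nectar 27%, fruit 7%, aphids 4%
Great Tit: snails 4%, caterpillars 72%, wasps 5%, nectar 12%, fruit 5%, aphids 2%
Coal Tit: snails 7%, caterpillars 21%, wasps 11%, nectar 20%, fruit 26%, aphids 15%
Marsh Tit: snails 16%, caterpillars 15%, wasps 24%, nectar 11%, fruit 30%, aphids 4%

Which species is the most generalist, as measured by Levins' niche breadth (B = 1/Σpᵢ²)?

Coal Tit

Convert percentages to proportions (divide by 100).
Σp_Blueᵢ² = 0.16² + 0.29² + 0.17² + 0.27² + 0.07² + 0.04² = 0.0256 + 0.0841 + 0.0289 + 0.0729 + 0.0049 + 0.0016 = 0.2180
B_Blue = 1 / 0.2180 = 4.5872
Σp_Greaᵢ² = 0.04² + 0.72² + 0.05² + 0.12² + 0.05² + 0.02² = 0.0016 + 0.5184 + 0.0025 + 0.0144 + 0.0025 + 0.0004 = 0.5398
B_Grea = 1 / 0.5398 = 1.8525
Σp_Coalᵢ² = 0.07² + 0.21² + 0.11² + 0.20² + 0.26² + 0.15² = 0.0049 + 0.0441 + 0.0121 + 0.0400 + 0.0676 + 0.0225 = 0.1912
B_Coal = 1 / 0.1912 = 5.2301
Σp_Marsᵢ² = 0.16² + 0.15² + 0.24² + 0.11² + 0.30² + 0.04² = 0.0256 + 0.0225 + 0.0576 + 0.0121 + 0.0900 + 0.0016 = 0.2094
B_Mars = 1 / 0.2094 = 4.7755
Highest B → broadest niche (most generalist): Coal Tit (B = 5.23).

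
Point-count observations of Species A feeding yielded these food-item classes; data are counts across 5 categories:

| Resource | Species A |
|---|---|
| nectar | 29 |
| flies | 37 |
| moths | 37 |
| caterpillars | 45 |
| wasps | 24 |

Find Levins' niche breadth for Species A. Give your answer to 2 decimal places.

4.79

Proportions for Species A (n=172): 29/172=0.1686, 37/172=0.2151, 37/172=0.2151, 45/172=0.2616, 24/172=0.1395
Σpᵢ² = 0.1686² + 0.2151² + 0.2151² + 0.2616² + 0.1395² = 0.028426 + 0.046268 + 0.046268 + 0.068435 + 0.019460 = 0.208857
B = 1 / 0.208857 = 4.7880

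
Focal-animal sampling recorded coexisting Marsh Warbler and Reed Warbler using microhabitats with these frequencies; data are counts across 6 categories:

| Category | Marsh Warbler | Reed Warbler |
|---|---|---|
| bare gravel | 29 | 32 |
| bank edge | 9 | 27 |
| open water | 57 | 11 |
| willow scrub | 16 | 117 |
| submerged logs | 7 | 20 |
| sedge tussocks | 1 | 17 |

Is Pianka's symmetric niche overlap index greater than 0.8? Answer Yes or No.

Proportions for Marsh Warbler (n=119): 29/119=0.2437, 9/119=0.0756, 57/119=0.4790, 16/119=0.1345, 7/119=0.0588, 1/119=0.0084
Proportions for Reed Warbler (n=224): 32/224=0.1429, 27/224=0.1205, 11/224=0.0491, 117/224=0.5223, 20/224=0.0893, 17/224=0.0759
Σ p₁ᵢp₂ᵢ = 0.034825 + 0.009110 + 0.023519 + 0.070249 + 0.005251 + 0.000638 = 0.143592
Σp_1ᵢ² = 0.2437² + 0.0756² + 0.4790² + 0.1345² + 0.0588² + 0.0084² = 0.059390 + 0.005715 + 0.229441 + 0.018090 + 0.003457 + 0.000071 = 0.316164
Σp_2ᵢ² = 0.1429² + 0.1205² + 0.0491² + 0.5223² + 0.0893² + 0.0759² = 0.020420 + 0.014520 + 0.002411 + 0.272797 + 0.007974 + 0.005761 = 0.323883
O = 0.143592 / √(0.316164 × 0.323883) = 0.143592 / 0.3200002 = 0.4487
O = 0.4487 < 0.8 → No.

No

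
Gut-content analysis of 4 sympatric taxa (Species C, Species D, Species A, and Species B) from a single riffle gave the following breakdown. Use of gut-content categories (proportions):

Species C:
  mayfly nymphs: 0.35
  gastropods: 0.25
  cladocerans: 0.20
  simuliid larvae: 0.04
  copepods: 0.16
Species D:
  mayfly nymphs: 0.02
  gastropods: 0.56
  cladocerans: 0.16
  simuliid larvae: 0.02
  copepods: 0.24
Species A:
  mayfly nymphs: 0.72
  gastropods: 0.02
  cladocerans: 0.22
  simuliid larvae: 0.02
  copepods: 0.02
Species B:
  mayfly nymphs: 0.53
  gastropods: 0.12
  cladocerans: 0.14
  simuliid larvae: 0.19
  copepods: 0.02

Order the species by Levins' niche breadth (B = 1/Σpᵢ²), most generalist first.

Species C > Species B > Species D > Species A

Σp_Cᵢ² = 0.35² + 0.25² + 0.20² + 0.04² + 0.16² = 0.1225 + 0.0625 + 0.0400 + 0.0016 + 0.0256 = 0.2522
B_C = 1 / 0.2522 = 3.9651
Σp_Dᵢ² = 0.02² + 0.56² + 0.16² + 0.02² + 0.24² = 0.0004 + 0.3136 + 0.0256 + 0.0004 + 0.0576 = 0.3976
B_D = 1 / 0.3976 = 2.5151
Σp_Aᵢ² = 0.72² + 0.02² + 0.22² + 0.02² + 0.02² = 0.5184 + 0.0004 + 0.0484 + 0.0004 + 0.0004 = 0.5680
B_A = 1 / 0.5680 = 1.7606
Σp_Bᵢ² = 0.53² + 0.12² + 0.14² + 0.19² + 0.02² = 0.2809 + 0.0144 + 0.0196 + 0.0361 + 0.0004 = 0.3514
B_B = 1 / 0.3514 = 2.8458
Ranking by B (broadest → narrowest): Species C (3.97) > Species B (2.85) > Species D (2.52) > Species A (1.76)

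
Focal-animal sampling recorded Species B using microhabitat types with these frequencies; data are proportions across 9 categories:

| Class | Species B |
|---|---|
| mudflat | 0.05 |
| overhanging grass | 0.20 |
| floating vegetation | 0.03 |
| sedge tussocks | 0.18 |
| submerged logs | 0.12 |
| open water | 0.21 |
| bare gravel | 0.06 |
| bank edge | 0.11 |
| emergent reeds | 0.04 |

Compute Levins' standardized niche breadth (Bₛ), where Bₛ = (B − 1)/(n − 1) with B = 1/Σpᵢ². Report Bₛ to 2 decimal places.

Σpᵢ² = 0.05² + 0.20² + 0.03² + 0.18² + 0.12² + 0.21² + 0.06² + 0.11² + 0.04² = 0.0025 + 0.0400 + 0.0009 + 0.0324 + 0.0144 + 0.0441 + 0.0036 + 0.0121 + 0.0016 = 0.1516
B = 1 / 0.1516 = 6.5963
Bₛ = (B − 1)/(n − 1) = (6.5963 − 1)/(9 − 1) = 5.5963/8 = 0.6995

0.70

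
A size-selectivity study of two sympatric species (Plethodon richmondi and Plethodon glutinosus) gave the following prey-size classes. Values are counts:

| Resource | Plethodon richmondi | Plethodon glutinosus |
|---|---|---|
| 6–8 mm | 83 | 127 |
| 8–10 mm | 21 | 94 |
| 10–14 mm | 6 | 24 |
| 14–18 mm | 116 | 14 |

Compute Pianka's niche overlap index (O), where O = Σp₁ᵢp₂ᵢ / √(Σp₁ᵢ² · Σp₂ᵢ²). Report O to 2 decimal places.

Proportions for Plethodon richmondi (n=226): 83/226=0.3673, 21/226=0.0929, 6/226=0.0265, 116/226=0.5133
Proportions for Plethodon glutinosus (n=259): 127/259=0.4903, 94/259=0.3629, 24/259=0.0927, 14/259=0.0541
Σ p₁ᵢp₂ᵢ = 0.180087 + 0.033713 + 0.002457 + 0.027770 = 0.244027
Σp_1ᵢ² = 0.3673² + 0.0929² + 0.0265² + 0.5133² = 0.134909 + 0.008630 + 0.000702 + 0.263477 = 0.407718
Σp_2ᵢ² = 0.4903² + 0.3629² + 0.0927² + 0.0541² = 0.240394 + 0.131696 + 0.008593 + 0.002927 = 0.383610
O = 0.244027 / √(0.407718 × 0.383610) = 0.244027 / 0.3954803 = 0.6170

0.62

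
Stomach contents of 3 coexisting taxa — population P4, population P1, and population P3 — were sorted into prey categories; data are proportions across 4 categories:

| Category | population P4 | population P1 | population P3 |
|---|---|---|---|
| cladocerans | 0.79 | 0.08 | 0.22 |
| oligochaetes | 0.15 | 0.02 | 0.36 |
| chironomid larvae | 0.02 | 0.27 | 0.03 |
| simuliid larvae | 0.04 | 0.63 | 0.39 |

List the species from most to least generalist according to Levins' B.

population P3 > population P1 > population P4

Σp_P4ᵢ² = 0.79² + 0.15² + 0.02² + 0.04² = 0.6241 + 0.0225 + 0.0004 + 0.0016 = 0.6486
B_P4 = 1 / 0.6486 = 1.5418
Σp_P1ᵢ² = 0.08² + 0.02² + 0.27² + 0.63² = 0.0064 + 0.0004 + 0.0729 + 0.3969 = 0.4766
B_P1 = 1 / 0.4766 = 2.0982
Σp_P3ᵢ² = 0.22² + 0.36² + 0.03² + 0.39² = 0.0484 + 0.1296 + 0.0009 + 0.1521 = 0.3310
B_P3 = 1 / 0.3310 = 3.0211
Ranking by B (broadest → narrowest): population P3 (3.02) > population P1 (2.10) > population P4 (1.54)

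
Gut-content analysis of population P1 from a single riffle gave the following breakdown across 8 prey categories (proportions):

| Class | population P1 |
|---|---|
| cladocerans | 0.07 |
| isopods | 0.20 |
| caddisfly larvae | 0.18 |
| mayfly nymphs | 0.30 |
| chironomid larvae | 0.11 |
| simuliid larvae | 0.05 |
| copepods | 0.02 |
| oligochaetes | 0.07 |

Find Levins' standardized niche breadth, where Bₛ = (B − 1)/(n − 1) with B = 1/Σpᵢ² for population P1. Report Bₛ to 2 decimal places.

Σpᵢ² = 0.07² + 0.20² + 0.18² + 0.30² + 0.11² + 0.05² + 0.02² + 0.07² = 0.0049 + 0.0400 + 0.0324 + 0.0900 + 0.0121 + 0.0025 + 0.0004 + 0.0049 = 0.1872
B = 1 / 0.1872 = 5.3419
Bₛ = (B − 1)/(n − 1) = (5.3419 − 1)/(8 − 1) = 4.3419/7 = 0.6203

0.62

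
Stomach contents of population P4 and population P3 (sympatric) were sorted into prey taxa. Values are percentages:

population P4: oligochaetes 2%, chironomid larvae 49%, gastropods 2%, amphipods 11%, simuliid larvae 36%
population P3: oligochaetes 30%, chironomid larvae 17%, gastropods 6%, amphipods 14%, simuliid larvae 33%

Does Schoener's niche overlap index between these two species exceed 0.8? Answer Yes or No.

No

Convert percentages to proportions (divide by 100).
Σ|p₁ᵢ − p₂ᵢ| = 0.28 + 0.32 + 0.04 + 0.03 + 0.03 = 0.70
D = 1 − ½ × 0.70 = 1 − 0.350 = 0.6500
D = 0.6500 < 0.8 → No.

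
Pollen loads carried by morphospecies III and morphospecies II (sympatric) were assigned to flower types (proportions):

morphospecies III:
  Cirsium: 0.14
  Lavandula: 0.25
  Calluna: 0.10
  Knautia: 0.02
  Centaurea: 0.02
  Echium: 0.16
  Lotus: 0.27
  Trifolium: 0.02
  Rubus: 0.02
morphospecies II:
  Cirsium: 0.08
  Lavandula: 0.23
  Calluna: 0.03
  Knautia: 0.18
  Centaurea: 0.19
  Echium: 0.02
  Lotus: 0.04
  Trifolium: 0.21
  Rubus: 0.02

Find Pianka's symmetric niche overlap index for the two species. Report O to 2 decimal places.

0.53

Σ p₁ᵢp₂ᵢ = 0.0112 + 0.0575 + 0.0030 + 0.0036 + 0.0038 + 0.0032 + 0.0108 + 0.0042 + 0.0004 = 0.0977
Σp_1ᵢ² = 0.14² + 0.25² + 0.10² + 0.02² + 0.02² + 0.16² + 0.27² + 0.02² + 0.02² = 0.0196 + 0.0625 + 0.0100 + 0.0004 + 0.0004 + 0.0256 + 0.0729 + 0.0004 + 0.0004 = 0.1922
Σp_2ᵢ² = 0.08² + 0.23² + 0.03² + 0.18² + 0.19² + 0.02² + 0.04² + 0.21² + 0.02² = 0.0064 + 0.0529 + 0.0009 + 0.0324 + 0.0361 + 0.0004 + 0.0016 + 0.0441 + 0.0004 = 0.1752
O = 0.0977 / √(0.1922 × 0.1752) = 0.0977 / 0.18350 = 0.5324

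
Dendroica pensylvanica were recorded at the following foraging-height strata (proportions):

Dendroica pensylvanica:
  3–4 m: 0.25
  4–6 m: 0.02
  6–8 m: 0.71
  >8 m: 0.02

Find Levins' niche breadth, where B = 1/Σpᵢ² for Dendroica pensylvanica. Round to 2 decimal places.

1.76

Σpᵢ² = 0.25² + 0.02² + 0.71² + 0.02² = 0.0625 + 0.0004 + 0.5041 + 0.0004 = 0.5674
B = 1 / 0.5674 = 1.7624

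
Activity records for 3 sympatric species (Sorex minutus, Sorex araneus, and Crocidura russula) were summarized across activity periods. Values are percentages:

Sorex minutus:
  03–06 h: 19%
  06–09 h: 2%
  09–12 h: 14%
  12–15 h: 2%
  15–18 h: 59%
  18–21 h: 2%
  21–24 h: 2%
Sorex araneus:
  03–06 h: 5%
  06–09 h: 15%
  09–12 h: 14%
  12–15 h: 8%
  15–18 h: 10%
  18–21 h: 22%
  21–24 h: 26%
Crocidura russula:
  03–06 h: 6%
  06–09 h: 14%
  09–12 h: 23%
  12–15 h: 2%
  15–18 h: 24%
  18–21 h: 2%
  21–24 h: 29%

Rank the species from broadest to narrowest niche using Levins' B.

Convert percentages to proportions (divide by 100).
Σp_minuᵢ² = 0.19² + 0.02² + 0.14² + 0.02² + 0.59² + 0.02² + 0.02² = 0.0361 + 0.0004 + 0.0196 + 0.0004 + 0.3481 + 0.0004 + 0.0004 = 0.4054
B_minu = 1 / 0.4054 = 2.4667
Σp_aranᵢ² = 0.05² + 0.15² + 0.14² + 0.08² + 0.10² + 0.22² + 0.26² = 0.0025 + 0.0225 + 0.0196 + 0.0064 + 0.0100 + 0.0484 + 0.0676 = 0.1770
B_aran = 1 / 0.1770 = 5.6497
Σp_russᵢ² = 0.06² + 0.14² + 0.23² + 0.02² + 0.24² + 0.02² + 0.29² = 0.0036 + 0.0196 + 0.0529 + 0.0004 + 0.0576 + 0.0004 + 0.0841 = 0.2186
B_russ = 1 / 0.2186 = 4.5746
Ranking by B (broadest → narrowest): Sorex araneus (5.65) > Crocidura russula (4.57) > Sorex minutus (2.47)

Sorex araneus > Crocidura russula > Sorex minutus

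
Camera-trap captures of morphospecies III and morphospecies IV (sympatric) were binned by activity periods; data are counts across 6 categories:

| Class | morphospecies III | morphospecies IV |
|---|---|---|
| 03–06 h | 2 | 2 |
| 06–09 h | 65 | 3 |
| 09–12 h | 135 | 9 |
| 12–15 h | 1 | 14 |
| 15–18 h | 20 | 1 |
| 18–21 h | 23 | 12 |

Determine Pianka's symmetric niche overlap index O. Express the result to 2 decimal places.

0.54

Proportions for morphospecies III (n=246): 2/246=0.0081, 65/246=0.2642, 135/246=0.5488, 1/246=0.0041, 20/246=0.0813, 23/246=0.0935
Proportions for morphospecies IV (n=41): 2/41=0.0488, 3/41=0.0732, 9/41=0.2195, 14/41=0.3415, 1/41=0.0244, 12/41=0.2927
Σ p₁ᵢp₂ᵢ = 0.000395 + 0.019339 + 0.120462 + 0.001400 + 0.001984 + 0.027367 = 0.170947
Σp_1ᵢ² = 0.0081² + 0.2642² + 0.5488² + 0.0041² + 0.0813² + 0.0935² = 0.000066 + 0.069802 + 0.301181 + 0.000017 + 0.006610 + 0.008742 = 0.386418
Σp_2ᵢ² = 0.0488² + 0.0732² + 0.2195² + 0.3415² + 0.0244² + 0.2927² = 0.002381 + 0.005358 + 0.048180 + 0.116622 + 0.000595 + 0.085673 = 0.258809
O = 0.170947 / √(0.386418 × 0.258809) = 0.170947 / 0.3162411 = 0.5406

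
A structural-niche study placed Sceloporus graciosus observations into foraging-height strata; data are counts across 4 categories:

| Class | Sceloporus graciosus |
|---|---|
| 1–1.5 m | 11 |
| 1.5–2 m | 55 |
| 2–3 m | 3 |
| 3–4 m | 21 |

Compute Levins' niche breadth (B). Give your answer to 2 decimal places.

Proportions for Sceloporus graciosus (n=90): 11/90=0.1222, 55/90=0.6111, 3/90=0.0333, 21/90=0.2333
Σpᵢ² = 0.1222² + 0.6111² + 0.0333² + 0.2333² = 0.014933 + 0.373443 + 0.001109 + 0.054429 = 0.443914
B = 1 / 0.443914 = 2.2527

2.25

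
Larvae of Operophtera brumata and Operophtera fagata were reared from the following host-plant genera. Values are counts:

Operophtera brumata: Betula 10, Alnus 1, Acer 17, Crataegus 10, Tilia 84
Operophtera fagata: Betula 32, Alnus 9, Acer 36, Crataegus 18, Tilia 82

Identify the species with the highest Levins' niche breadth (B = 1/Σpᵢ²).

Operophtera fagata

Proportions for Operophtera brumata (n=122): 10/122=0.0820, 1/122=0.0082, 17/122=0.1393, 10/122=0.0820, 84/122=0.6885
Proportions for Operophtera fagata (n=177): 32/177=0.1808, 9/177=0.0508, 36/177=0.2034, 18/177=0.1017, 82/177=0.4633
Σp_brumᵢ² = 0.0820² + 0.0082² + 0.1393² + 0.0820² + 0.6885² = 0.006724 + 0.000067 + 0.019404 + 0.006724 + 0.474032 = 0.506951
B_brum = 1 / 0.506951 = 1.9726
Σp_fagaᵢ² = 0.1808² + 0.0508² + 0.2034² + 0.1017² + 0.4633² = 0.032689 + 0.002581 + 0.041372 + 0.010343 + 0.214647 = 0.301632
B_faga = 1 / 0.301632 = 3.3153
Highest B → broadest niche (most generalist): Operophtera fagata (B = 3.32).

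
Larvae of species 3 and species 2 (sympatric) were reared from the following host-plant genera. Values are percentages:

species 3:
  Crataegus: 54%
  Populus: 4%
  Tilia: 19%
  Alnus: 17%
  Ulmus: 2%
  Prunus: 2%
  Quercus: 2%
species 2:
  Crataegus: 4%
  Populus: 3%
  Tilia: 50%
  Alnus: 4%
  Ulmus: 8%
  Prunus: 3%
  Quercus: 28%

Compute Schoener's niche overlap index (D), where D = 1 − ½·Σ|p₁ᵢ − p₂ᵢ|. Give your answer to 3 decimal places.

Convert percentages to proportions (divide by 100).
Σ|p₁ᵢ − p₂ᵢ| = 0.50 + 0.01 + 0.31 + 0.13 + 0.06 + 0.01 + 0.26 = 1.28
D = 1 − ½ × 1.28 = 1 − 0.640 = 0.36000

0.360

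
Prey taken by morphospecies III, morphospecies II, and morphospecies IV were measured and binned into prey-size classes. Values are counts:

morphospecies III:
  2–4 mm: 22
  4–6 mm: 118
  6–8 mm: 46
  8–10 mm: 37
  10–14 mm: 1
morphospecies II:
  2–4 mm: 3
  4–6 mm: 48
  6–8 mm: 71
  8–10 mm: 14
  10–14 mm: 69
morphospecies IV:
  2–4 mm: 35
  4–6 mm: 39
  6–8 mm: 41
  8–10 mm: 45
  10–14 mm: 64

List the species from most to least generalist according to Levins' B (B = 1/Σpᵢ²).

Proportions for morphospecies III (n=224): 22/224=0.0982, 118/224=0.5268, 46/224=0.2054, 37/224=0.1652, 1/224=0.0045
Proportions for morphospecies II (n=205): 3/205=0.0146, 48/205=0.2341, 71/205=0.3463, 14/205=0.0683, 69/205=0.3366
Proportions for morphospecies IV (n=224): 35/224=0.1563, 39/224=0.1741, 41/224=0.1830, 45/224=0.2009, 64/224=0.2857
Σp_IIIᵢ² = 0.0982² + 0.5268² + 0.2054² + 0.1652² + 0.0045² = 0.009643 + 0.277518 + 0.042189 + 0.027291 + 0.000020 = 0.356661
B_III = 1 / 0.356661 = 2.8038
Σp_IIᵢ² = 0.0146² + 0.2341² + 0.3463² + 0.0683² + 0.3366² = 0.000213 + 0.054803 + 0.119924 + 0.004665 + 0.113300 = 0.292905
B_II = 1 / 0.292905 = 3.4141
Σp_IVᵢ² = 0.1563² + 0.1741² + 0.1830² + 0.2009² + 0.2857² = 0.024430 + 0.030311 + 0.033489 + 0.040361 + 0.081624 = 0.210215
B_IV = 1 / 0.210215 = 4.7570
Ranking by B (broadest → narrowest): morphospecies IV (4.76) > morphospecies II (3.41) > morphospecies III (2.80)

morphospecies IV > morphospecies II > morphospecies III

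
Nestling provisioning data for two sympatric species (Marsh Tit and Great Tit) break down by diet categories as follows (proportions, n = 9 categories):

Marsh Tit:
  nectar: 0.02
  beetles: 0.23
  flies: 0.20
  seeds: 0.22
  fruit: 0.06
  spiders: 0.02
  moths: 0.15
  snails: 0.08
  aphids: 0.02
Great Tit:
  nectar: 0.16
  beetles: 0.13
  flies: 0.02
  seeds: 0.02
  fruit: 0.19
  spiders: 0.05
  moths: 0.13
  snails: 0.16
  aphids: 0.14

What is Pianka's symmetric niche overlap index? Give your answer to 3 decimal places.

0.561

Σ p₁ᵢp₂ᵢ = 0.0032 + 0.0299 + 0.0040 + 0.0044 + 0.0114 + 0.0010 + 0.0195 + 0.0128 + 0.0028 = 0.0890
Σp_1ᵢ² = 0.02² + 0.23² + 0.20² + 0.22² + 0.06² + 0.02² + 0.15² + 0.08² + 0.02² = 0.0004 + 0.0529 + 0.0400 + 0.0484 + 0.0036 + 0.0004 + 0.0225 + 0.0064 + 0.0004 = 0.1750
Σp_2ᵢ² = 0.16² + 0.13² + 0.02² + 0.02² + 0.19² + 0.05² + 0.13² + 0.16² + 0.14² = 0.0256 + 0.0169 + 0.0004 + 0.0004 + 0.0361 + 0.0025 + 0.0169 + 0.0256 + 0.0196 = 0.1440
O = 0.0890 / √(0.1750 × 0.1440) = 0.0890 / 0.158745 = 0.56065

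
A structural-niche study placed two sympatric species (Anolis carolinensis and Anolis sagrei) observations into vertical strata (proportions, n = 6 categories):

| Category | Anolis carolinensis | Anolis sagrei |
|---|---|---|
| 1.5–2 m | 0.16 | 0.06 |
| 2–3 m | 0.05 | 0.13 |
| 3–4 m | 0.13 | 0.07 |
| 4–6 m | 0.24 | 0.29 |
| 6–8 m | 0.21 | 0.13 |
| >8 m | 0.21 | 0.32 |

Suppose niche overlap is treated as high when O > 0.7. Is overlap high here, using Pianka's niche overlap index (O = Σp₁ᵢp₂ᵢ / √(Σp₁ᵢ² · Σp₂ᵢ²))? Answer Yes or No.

Yes

Σ p₁ᵢp₂ᵢ = 0.0096 + 0.0065 + 0.0091 + 0.0696 + 0.0273 + 0.0672 = 0.1893
Σp_1ᵢ² = 0.16² + 0.05² + 0.13² + 0.24² + 0.21² + 0.21² = 0.0256 + 0.0025 + 0.0169 + 0.0576 + 0.0441 + 0.0441 = 0.1908
Σp_2ᵢ² = 0.06² + 0.13² + 0.07² + 0.29² + 0.13² + 0.32² = 0.0036 + 0.0169 + 0.0049 + 0.0841 + 0.0169 + 0.1024 = 0.2288
O = 0.1893 / √(0.1908 × 0.2288) = 0.1893 / 0.20894 = 0.9060
O = 0.9060 > 0.7 → Yes.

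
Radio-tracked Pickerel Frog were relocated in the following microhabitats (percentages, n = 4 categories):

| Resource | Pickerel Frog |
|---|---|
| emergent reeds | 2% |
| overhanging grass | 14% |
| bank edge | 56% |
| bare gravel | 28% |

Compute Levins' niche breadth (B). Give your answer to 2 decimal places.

Convert percentages to proportions (divide by 100).
Σpᵢ² = 0.02² + 0.14² + 0.56² + 0.28² = 0.0004 + 0.0196 + 0.3136 + 0.0784 = 0.4120
B = 1 / 0.4120 = 2.4272

2.43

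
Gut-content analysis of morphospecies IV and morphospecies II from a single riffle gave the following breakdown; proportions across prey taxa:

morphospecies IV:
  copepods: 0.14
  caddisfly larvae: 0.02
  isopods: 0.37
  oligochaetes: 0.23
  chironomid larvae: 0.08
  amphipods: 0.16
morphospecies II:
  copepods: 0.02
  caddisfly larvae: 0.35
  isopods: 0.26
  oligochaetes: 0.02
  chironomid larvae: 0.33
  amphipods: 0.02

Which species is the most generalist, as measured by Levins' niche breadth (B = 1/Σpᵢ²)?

morphospecies IV

Σp_IVᵢ² = 0.14² + 0.02² + 0.37² + 0.23² + 0.08² + 0.16² = 0.0196 + 0.0004 + 0.1369 + 0.0529 + 0.0064 + 0.0256 = 0.2418
B_IV = 1 / 0.2418 = 4.1356
Σp_IIᵢ² = 0.02² + 0.35² + 0.26² + 0.02² + 0.33² + 0.02² = 0.0004 + 0.1225 + 0.0676 + 0.0004 + 0.1089 + 0.0004 = 0.3002
B_II = 1 / 0.3002 = 3.3311
Highest B → broadest niche (most generalist): morphospecies IV (B = 4.14).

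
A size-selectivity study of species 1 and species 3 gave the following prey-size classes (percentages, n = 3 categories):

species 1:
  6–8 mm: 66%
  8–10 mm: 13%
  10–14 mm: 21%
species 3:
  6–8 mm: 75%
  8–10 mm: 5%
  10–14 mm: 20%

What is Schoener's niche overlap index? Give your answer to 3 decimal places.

0.910

Convert percentages to proportions (divide by 100).
Σ|p₁ᵢ − p₂ᵢ| = 0.09 + 0.08 + 0.01 = 0.18
D = 1 − ½ × 0.18 = 1 − 0.090 = 0.91000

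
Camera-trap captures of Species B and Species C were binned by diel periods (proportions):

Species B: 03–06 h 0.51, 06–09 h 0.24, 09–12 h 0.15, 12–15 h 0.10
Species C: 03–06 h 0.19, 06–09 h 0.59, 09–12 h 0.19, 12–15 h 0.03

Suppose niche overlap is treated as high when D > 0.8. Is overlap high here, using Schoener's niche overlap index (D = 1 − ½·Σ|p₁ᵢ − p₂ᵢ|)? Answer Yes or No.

No

Σ|p₁ᵢ − p₂ᵢ| = 0.32 + 0.35 + 0.04 + 0.07 = 0.78
D = 1 − ½ × 0.78 = 1 − 0.390 = 0.6100
D = 0.6100 < 0.8 → No.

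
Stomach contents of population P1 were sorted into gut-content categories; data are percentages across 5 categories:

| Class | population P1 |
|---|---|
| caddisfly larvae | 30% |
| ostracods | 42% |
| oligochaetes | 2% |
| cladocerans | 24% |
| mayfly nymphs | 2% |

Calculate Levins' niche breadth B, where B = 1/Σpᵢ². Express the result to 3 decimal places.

Convert percentages to proportions (divide by 100).
Σpᵢ² = 0.30² + 0.42² + 0.02² + 0.24² + 0.02² = 0.0900 + 0.1764 + 0.0004 + 0.0576 + 0.0004 = 0.3248
B = 1 / 0.3248 = 3.07882

3.079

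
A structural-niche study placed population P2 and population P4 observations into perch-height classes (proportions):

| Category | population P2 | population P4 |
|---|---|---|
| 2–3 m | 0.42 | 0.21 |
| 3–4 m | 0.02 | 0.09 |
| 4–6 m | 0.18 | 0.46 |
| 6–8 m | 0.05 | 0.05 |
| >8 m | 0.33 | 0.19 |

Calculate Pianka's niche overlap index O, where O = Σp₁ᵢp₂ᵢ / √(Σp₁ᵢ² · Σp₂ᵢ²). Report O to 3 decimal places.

Σ p₁ᵢp₂ᵢ = 0.0882 + 0.0018 + 0.0828 + 0.0025 + 0.0627 = 0.2380
Σp_1ᵢ² = 0.42² + 0.02² + 0.18² + 0.05² + 0.33² = 0.1764 + 0.0004 + 0.0324 + 0.0025 + 0.1089 = 0.3206
Σp_2ᵢ² = 0.21² + 0.09² + 0.46² + 0.05² + 0.19² = 0.0441 + 0.0081 + 0.2116 + 0.0025 + 0.0361 = 0.3024
O = 0.2380 / √(0.3206 × 0.3024) = 0.2380 / 0.311367 = 0.76437

0.764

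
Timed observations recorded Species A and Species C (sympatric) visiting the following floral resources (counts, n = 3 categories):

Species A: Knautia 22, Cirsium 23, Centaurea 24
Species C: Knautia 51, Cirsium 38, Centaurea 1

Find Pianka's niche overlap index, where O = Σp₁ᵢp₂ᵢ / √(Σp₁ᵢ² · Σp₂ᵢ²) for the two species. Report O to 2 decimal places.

0.80

Proportions for Species A (n=69): 22/69=0.3188, 23/69=0.3333, 24/69=0.3478
Proportions for Species C (n=90): 51/90=0.5667, 38/90=0.4222, 1/90=0.0111
Σ p₁ᵢp₂ᵢ = 0.180664 + 0.140719 + 0.003861 = 0.325244
Σp_1ᵢ² = 0.3188² + 0.3333² + 0.3478² = 0.101633 + 0.111089 + 0.120965 = 0.333687
Σp_2ᵢ² = 0.5667² + 0.4222² + 0.0111² = 0.321149 + 0.178253 + 0.000123 = 0.499525
O = 0.325244 / √(0.333687 × 0.499525) = 0.325244 / 0.4082707 = 0.7966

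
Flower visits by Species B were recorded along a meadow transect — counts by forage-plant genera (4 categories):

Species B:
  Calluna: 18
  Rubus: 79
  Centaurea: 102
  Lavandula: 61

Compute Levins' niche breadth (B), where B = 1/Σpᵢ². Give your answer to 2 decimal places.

3.27

Proportions for Species B (n=260): 18/260=0.0692, 79/260=0.3038, 102/260=0.3923, 61/260=0.2346
Σpᵢ² = 0.0692² + 0.3038² + 0.3923² + 0.2346² = 0.004789 + 0.092294 + 0.153899 + 0.055037 = 0.306019
B = 1 / 0.306019 = 3.2678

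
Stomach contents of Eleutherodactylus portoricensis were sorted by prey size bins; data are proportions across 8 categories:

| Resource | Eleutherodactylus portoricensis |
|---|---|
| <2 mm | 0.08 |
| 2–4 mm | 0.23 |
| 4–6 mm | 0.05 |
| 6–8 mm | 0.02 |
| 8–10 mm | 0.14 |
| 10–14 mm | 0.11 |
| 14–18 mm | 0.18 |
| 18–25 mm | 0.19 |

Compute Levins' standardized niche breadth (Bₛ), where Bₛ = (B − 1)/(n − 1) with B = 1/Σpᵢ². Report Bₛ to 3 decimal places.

Σpᵢ² = 0.08² + 0.23² + 0.05² + 0.02² + 0.14² + 0.11² + 0.18² + 0.19² = 0.0064 + 0.0529 + 0.0025 + 0.0004 + 0.0196 + 0.0121 + 0.0324 + 0.0361 = 0.1624
B = 1 / 0.1624 = 6.15764
Bₛ = (B − 1)/(n − 1) = (6.15764 − 1)/(8 − 1) = 5.15764/7 = 0.73681

0.737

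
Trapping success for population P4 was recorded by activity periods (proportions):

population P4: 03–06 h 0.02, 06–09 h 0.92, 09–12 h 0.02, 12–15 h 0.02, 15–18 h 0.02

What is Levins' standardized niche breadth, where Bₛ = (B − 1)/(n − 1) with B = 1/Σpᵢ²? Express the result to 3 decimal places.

0.045

Σpᵢ² = 0.02² + 0.92² + 0.02² + 0.02² + 0.02² = 0.0004 + 0.8464 + 0.0004 + 0.0004 + 0.0004 = 0.8480
B = 1 / 0.8480 = 1.17925
Bₛ = (B − 1)/(n − 1) = (1.17925 − 1)/(5 − 1) = 0.17925/4 = 0.04481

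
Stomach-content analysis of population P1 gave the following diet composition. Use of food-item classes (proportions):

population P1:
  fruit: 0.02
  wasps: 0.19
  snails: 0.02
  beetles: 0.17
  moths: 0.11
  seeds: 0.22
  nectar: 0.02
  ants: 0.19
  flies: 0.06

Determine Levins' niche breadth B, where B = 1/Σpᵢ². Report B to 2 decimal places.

Σpᵢ² = 0.02² + 0.19² + 0.02² + 0.17² + 0.11² + 0.22² + 0.02² + 0.19² + 0.06² = 0.0004 + 0.0361 + 0.0004 + 0.0289 + 0.0121 + 0.0484 + 0.0004 + 0.0361 + 0.0036 = 0.1664
B = 1 / 0.1664 = 6.0096

6.01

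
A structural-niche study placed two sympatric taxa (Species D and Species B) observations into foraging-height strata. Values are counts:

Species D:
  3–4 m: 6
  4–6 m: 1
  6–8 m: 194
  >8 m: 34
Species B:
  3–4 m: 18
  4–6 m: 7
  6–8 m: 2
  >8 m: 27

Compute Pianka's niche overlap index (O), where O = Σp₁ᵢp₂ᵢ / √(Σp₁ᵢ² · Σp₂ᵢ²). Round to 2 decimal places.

0.22

Proportions for Species D (n=235): 6/235=0.0255, 1/235=0.0043, 194/235=0.8255, 34/235=0.1447
Proportions for Species B (n=54): 18/54=0.3333, 7/54=0.1296, 2/54=0.0370, 27/54=0.5000
Σ p₁ᵢp₂ᵢ = 0.008499 + 0.000557 + 0.030544 + 0.072350 = 0.111950
Σp_1ᵢ² = 0.0255² + 0.0043² + 0.8255² + 0.1447² = 0.000650 + 0.000018 + 0.681450 + 0.020938 = 0.703056
Σp_2ᵢ² = 0.3333² + 0.1296² + 0.0370² + 0.5000² = 0.111089 + 0.016796 + 0.001369 + 0.250000 = 0.379254
O = 0.111950 / √(0.703056 × 0.379254) = 0.111950 / 0.5163689 = 0.2168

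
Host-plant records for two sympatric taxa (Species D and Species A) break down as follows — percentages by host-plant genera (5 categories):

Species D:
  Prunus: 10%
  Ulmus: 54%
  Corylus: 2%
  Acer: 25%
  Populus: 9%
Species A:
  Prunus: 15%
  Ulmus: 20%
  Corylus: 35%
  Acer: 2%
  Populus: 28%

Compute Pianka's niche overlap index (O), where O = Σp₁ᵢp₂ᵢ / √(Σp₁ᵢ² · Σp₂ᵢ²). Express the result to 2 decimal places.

0.51

Convert percentages to proportions (divide by 100).
Σ p₁ᵢp₂ᵢ = 0.0150 + 0.1080 + 0.0070 + 0.0050 + 0.0252 = 0.1602
Σp_1ᵢ² = 0.10² + 0.54² + 0.02² + 0.25² + 0.09² = 0.0100 + 0.2916 + 0.0004 + 0.0625 + 0.0081 = 0.3726
Σp_2ᵢ² = 0.15² + 0.20² + 0.35² + 0.02² + 0.28² = 0.0225 + 0.0400 + 0.1225 + 0.0004 + 0.0784 = 0.2638
O = 0.1602 / √(0.3726 × 0.2638) = 0.1602 / 0.31352 = 0.5110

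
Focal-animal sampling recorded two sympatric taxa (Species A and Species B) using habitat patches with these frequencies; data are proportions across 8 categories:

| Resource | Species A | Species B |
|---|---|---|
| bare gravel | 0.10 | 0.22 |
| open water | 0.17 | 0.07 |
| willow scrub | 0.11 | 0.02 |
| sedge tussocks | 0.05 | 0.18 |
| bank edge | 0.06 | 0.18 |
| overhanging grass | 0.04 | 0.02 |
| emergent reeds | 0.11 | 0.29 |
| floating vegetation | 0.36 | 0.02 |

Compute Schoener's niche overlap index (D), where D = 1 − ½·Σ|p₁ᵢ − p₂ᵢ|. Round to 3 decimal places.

0.450

Σ|p₁ᵢ − p₂ᵢ| = 0.12 + 0.10 + 0.09 + 0.13 + 0.12 + 0.02 + 0.18 + 0.34 = 1.10
D = 1 − ½ × 1.10 = 1 − 0.550 = 0.45000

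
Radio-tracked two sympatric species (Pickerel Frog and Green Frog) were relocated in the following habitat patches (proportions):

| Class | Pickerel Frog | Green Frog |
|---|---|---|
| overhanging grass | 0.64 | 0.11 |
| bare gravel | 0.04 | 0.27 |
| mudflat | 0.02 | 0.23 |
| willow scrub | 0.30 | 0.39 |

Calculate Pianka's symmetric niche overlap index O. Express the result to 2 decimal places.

Σ p₁ᵢp₂ᵢ = 0.0704 + 0.0108 + 0.0046 + 0.1170 = 0.2028
Σp_1ᵢ² = 0.64² + 0.04² + 0.02² + 0.30² = 0.4096 + 0.0016 + 0.0004 + 0.0900 = 0.5016
Σp_2ᵢ² = 0.11² + 0.27² + 0.23² + 0.39² = 0.0121 + 0.0729 + 0.0529 + 0.1521 = 0.2900
O = 0.2028 / √(0.5016 × 0.2900) = 0.2028 / 0.38140 = 0.5317

0.53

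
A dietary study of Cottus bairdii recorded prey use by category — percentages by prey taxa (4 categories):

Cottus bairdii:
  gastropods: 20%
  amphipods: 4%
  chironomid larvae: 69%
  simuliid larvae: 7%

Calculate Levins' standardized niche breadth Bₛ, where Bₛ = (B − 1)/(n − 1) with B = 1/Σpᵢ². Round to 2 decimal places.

0.30

Convert percentages to proportions (divide by 100).
Σpᵢ² = 0.20² + 0.04² + 0.69² + 0.07² = 0.0400 + 0.0016 + 0.4761 + 0.0049 = 0.5226
B = 1 / 0.5226 = 1.9135
Bₛ = (B − 1)/(n − 1) = (1.9135 − 1)/(4 − 1) = 0.9135/3 = 0.3045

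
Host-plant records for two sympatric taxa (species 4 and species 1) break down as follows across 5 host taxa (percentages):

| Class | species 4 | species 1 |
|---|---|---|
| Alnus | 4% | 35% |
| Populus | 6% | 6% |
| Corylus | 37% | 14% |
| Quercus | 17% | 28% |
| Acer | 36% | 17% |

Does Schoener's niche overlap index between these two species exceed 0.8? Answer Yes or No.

No

Convert percentages to proportions (divide by 100).
Σ|p₁ᵢ − p₂ᵢ| = 0.31 + 0.00 + 0.23 + 0.11 + 0.19 = 0.84
D = 1 − ½ × 0.84 = 1 − 0.420 = 0.5800
D = 0.5800 < 0.8 → No.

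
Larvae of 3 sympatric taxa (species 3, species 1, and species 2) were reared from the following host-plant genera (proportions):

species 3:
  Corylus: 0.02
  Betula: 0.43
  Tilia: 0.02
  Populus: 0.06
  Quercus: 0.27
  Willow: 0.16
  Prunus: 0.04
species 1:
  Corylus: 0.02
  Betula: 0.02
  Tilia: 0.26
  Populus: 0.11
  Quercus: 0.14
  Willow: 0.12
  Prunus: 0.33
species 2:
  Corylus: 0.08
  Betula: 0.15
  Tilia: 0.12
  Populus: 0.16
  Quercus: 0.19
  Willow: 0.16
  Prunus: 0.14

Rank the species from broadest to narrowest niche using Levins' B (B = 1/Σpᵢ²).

species 2 > species 1 > species 3

Σp_3ᵢ² = 0.02² + 0.43² + 0.02² + 0.06² + 0.27² + 0.16² + 0.04² = 0.0004 + 0.1849 + 0.0004 + 0.0036 + 0.0729 + 0.0256 + 0.0016 = 0.2894
B_3 = 1 / 0.2894 = 3.4554
Σp_1ᵢ² = 0.02² + 0.02² + 0.26² + 0.11² + 0.14² + 0.12² + 0.33² = 0.0004 + 0.0004 + 0.0676 + 0.0121 + 0.0196 + 0.0144 + 0.1089 = 0.2234
B_1 = 1 / 0.2234 = 4.4763
Σp_2ᵢ² = 0.08² + 0.15² + 0.12² + 0.16² + 0.19² + 0.16² + 0.14² = 0.0064 + 0.0225 + 0.0144 + 0.0256 + 0.0361 + 0.0256 + 0.0196 = 0.1502
B_2 = 1 / 0.1502 = 6.6578
Ranking by B (broadest → narrowest): species 2 (6.66) > species 1 (4.48) > species 3 (3.46)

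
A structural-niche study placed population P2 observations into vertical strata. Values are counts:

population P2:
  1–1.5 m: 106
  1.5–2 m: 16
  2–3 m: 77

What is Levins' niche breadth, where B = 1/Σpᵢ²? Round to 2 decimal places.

2.27

Proportions for population P2 (n=199): 106/199=0.5327, 16/199=0.0804, 77/199=0.3869
Σpᵢ² = 0.5327² + 0.0804² + 0.3869² = 0.283769 + 0.006464 + 0.149692 = 0.439925
B = 1 / 0.439925 = 2.2731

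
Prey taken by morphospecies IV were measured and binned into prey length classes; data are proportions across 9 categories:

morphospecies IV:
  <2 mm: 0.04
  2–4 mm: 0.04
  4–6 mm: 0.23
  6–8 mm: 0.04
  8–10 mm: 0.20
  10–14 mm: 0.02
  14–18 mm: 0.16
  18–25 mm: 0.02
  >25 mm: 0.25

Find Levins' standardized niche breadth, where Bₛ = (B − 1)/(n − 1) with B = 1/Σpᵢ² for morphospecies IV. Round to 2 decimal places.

0.54

Σpᵢ² = 0.04² + 0.04² + 0.23² + 0.04² + 0.20² + 0.02² + 0.16² + 0.02² + 0.25² = 0.0016 + 0.0016 + 0.0529 + 0.0016 + 0.0400 + 0.0004 + 0.0256 + 0.0004 + 0.0625 = 0.1866
B = 1 / 0.1866 = 5.3591
Bₛ = (B − 1)/(n − 1) = (5.3591 − 1)/(9 − 1) = 4.3591/8 = 0.5449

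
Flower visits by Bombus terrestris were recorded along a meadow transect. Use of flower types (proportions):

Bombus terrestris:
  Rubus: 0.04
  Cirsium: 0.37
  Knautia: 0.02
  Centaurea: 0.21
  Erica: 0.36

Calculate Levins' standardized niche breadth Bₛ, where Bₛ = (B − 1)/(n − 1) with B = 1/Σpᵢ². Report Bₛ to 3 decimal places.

0.550

Σpᵢ² = 0.04² + 0.37² + 0.02² + 0.21² + 0.36² = 0.0016 + 0.1369 + 0.0004 + 0.0441 + 0.1296 = 0.3126
B = 1 / 0.3126 = 3.19898
Bₛ = (B − 1)/(n − 1) = (3.19898 − 1)/(5 − 1) = 2.19898/4 = 0.54975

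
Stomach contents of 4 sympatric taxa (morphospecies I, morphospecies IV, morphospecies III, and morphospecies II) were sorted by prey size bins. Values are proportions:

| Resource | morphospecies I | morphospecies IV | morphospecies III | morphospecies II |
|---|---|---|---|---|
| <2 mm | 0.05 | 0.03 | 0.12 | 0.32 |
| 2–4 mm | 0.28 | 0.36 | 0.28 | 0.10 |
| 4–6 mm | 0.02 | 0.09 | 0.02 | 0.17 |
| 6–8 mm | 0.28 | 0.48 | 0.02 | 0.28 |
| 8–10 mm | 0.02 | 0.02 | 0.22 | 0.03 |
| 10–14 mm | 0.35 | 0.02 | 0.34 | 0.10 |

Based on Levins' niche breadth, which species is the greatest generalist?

Σp_Iᵢ² = 0.05² + 0.28² + 0.02² + 0.28² + 0.02² + 0.35² = 0.0025 + 0.0784 + 0.0004 + 0.0784 + 0.0004 + 0.1225 = 0.2826
B_I = 1 / 0.2826 = 3.5386
Σp_IVᵢ² = 0.03² + 0.36² + 0.09² + 0.48² + 0.02² + 0.02² = 0.0009 + 0.1296 + 0.0081 + 0.2304 + 0.0004 + 0.0004 = 0.3698
B_IV = 1 / 0.3698 = 2.7042
Σp_IIIᵢ² = 0.12² + 0.28² + 0.02² + 0.02² + 0.22² + 0.34² = 0.0144 + 0.0784 + 0.0004 + 0.0004 + 0.0484 + 0.1156 = 0.2576
B_III = 1 / 0.2576 = 3.8820
Σp_IIᵢ² = 0.32² + 0.10² + 0.17² + 0.28² + 0.03² + 0.10² = 0.1024 + 0.0100 + 0.0289 + 0.0784 + 0.0009 + 0.0100 = 0.2306
B_II = 1 / 0.2306 = 4.3365
Highest B → broadest niche (most generalist): morphospecies II (B = 4.34).

morphospecies II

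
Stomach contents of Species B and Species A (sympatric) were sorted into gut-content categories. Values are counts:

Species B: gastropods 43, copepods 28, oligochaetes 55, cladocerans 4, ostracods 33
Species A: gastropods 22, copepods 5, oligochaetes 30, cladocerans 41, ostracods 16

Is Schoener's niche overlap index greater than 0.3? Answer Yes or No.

Yes

Proportions for Species B (n=163): 43/163=0.2638, 28/163=0.1718, 55/163=0.3374, 4/163=0.0245, 33/163=0.2025
Proportions for Species A (n=114): 22/114=0.1930, 5/114=0.0439, 30/114=0.2632, 41/114=0.3596, 16/114=0.1404
Σ|p₁ᵢ − p₂ᵢ| = 0.0708 + 0.1279 + 0.0742 + 0.3351 + 0.0621 = 0.6701
D = 1 − ½ × 0.6701 = 1 − 0.33505 = 0.66495
D = 0.66495 > 0.3 → Yes.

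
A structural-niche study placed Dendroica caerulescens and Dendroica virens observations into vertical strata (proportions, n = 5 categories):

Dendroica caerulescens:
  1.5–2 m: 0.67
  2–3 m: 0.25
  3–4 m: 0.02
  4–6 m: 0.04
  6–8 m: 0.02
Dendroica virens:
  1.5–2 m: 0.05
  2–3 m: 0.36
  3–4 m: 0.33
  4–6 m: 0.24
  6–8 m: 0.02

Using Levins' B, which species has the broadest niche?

Dendroica virens

Σp_caerᵢ² = 0.67² + 0.25² + 0.02² + 0.04² + 0.02² = 0.4489 + 0.0625 + 0.0004 + 0.0016 + 0.0004 = 0.5138
B_caer = 1 / 0.5138 = 1.9463
Σp_vireᵢ² = 0.05² + 0.36² + 0.33² + 0.24² + 0.02² = 0.0025 + 0.1296 + 0.1089 + 0.0576 + 0.0004 = 0.2990
B_vire = 1 / 0.2990 = 3.3445
Highest B → broadest niche (most generalist): Dendroica virens (B = 3.34).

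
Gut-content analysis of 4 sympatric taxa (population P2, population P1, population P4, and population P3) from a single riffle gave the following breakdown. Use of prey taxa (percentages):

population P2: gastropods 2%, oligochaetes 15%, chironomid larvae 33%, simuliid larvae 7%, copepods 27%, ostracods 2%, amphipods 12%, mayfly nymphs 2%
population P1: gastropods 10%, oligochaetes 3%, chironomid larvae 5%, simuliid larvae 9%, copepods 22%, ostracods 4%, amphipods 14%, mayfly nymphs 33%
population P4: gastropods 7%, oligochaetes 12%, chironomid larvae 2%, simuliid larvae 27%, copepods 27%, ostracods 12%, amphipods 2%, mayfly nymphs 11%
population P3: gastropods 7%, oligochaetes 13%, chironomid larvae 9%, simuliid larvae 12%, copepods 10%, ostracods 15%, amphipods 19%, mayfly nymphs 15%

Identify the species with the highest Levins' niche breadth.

population P3

Convert percentages to proportions (divide by 100).
Σp_P2ᵢ² = 0.02² + 0.15² + 0.33² + 0.07² + 0.27² + 0.02² + 0.12² + 0.02² = 0.0004 + 0.0225 + 0.1089 + 0.0049 + 0.0729 + 0.0004 + 0.0144 + 0.0004 = 0.2248
B_P2 = 1 / 0.2248 = 4.4484
Σp_P1ᵢ² = 0.10² + 0.03² + 0.05² + 0.09² + 0.22² + 0.04² + 0.14² + 0.33² = 0.0100 + 0.0009 + 0.0025 + 0.0081 + 0.0484 + 0.0016 + 0.0196 + 0.1089 = 0.2000
B_P1 = 1 / 0.2000 = 5.0000
Σp_P4ᵢ² = 0.07² + 0.12² + 0.02² + 0.27² + 0.27² + 0.12² + 0.02² + 0.11² = 0.0049 + 0.0144 + 0.0004 + 0.0729 + 0.0729 + 0.0144 + 0.0004 + 0.0121 = 0.1924
B_P4 = 1 / 0.1924 = 5.1975
Σp_P3ᵢ² = 0.07² + 0.13² + 0.09² + 0.12² + 0.10² + 0.15² + 0.19² + 0.15² = 0.0049 + 0.0169 + 0.0081 + 0.0144 + 0.0100 + 0.0225 + 0.0361 + 0.0225 = 0.1354
B_P3 = 1 / 0.1354 = 7.3855
Highest B → broadest niche (most generalist): population P3 (B = 7.39).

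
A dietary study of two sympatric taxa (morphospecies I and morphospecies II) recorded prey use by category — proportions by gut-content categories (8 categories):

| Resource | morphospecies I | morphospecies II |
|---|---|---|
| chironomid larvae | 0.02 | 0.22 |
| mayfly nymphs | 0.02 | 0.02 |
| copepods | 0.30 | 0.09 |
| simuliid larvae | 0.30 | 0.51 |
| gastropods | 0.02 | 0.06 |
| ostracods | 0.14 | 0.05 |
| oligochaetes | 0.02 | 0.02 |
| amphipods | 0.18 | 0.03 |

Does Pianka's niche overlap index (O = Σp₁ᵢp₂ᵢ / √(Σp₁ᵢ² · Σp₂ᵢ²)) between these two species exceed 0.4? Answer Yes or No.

Σ p₁ᵢp₂ᵢ = 0.0044 + 0.0004 + 0.0270 + 0.1530 + 0.0012 + 0.0070 + 0.0004 + 0.0054 = 0.1988
Σp_1ᵢ² = 0.02² + 0.02² + 0.30² + 0.30² + 0.02² + 0.14² + 0.02² + 0.18² = 0.0004 + 0.0004 + 0.0900 + 0.0900 + 0.0004 + 0.0196 + 0.0004 + 0.0324 = 0.2336
Σp_2ᵢ² = 0.22² + 0.02² + 0.09² + 0.51² + 0.06² + 0.05² + 0.02² + 0.03² = 0.0484 + 0.0004 + 0.0081 + 0.2601 + 0.0036 + 0.0025 + 0.0004 + 0.0009 = 0.3244
O = 0.1988 / √(0.2336 × 0.3244) = 0.1988 / 0.27528 = 0.7222
O = 0.7222 > 0.4 → Yes.

Yes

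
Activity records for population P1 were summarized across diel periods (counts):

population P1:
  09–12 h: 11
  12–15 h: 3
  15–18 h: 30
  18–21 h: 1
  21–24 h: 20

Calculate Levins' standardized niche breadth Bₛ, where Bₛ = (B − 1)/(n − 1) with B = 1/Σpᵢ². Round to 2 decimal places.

Proportions for population P1 (n=65): 11/65=0.1692, 3/65=0.0462, 30/65=0.4615, 1/65=0.0154, 20/65=0.3077
Σpᵢ² = 0.1692² + 0.0462² + 0.4615² + 0.0154² + 0.3077² = 0.028629 + 0.002134 + 0.212982 + 0.000237 + 0.094679 = 0.338661
B = 1 / 0.338661 = 2.9528
Bₛ = (B − 1)/(n − 1) = (2.9528 − 1)/(5 − 1) = 1.9528/4 = 0.4882

0.49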